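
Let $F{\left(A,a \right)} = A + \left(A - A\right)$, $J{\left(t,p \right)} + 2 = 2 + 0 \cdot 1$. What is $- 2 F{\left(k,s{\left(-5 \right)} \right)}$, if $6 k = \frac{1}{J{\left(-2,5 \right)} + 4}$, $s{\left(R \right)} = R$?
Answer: $- \frac{1}{12} \approx -0.083333$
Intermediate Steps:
$J{\left(t,p \right)} = 0$ ($J{\left(t,p \right)} = -2 + \left(2 + 0 \cdot 1\right) = -2 + \left(2 + 0\right) = -2 + 2 = 0$)
$k = \frac{1}{24}$ ($k = \frac{1}{6 \left(0 + 4\right)} = \frac{1}{6 \cdot 4} = \frac{1}{6} \cdot \frac{1}{4} = \frac{1}{24} \approx 0.041667$)
$F{\left(A,a \right)} = A$ ($F{\left(A,a \right)} = A + 0 = A$)
$- 2 F{\left(k,s{\left(-5 \right)} \right)} = \left(-2\right) \frac{1}{24} = - \frac{1}{12}$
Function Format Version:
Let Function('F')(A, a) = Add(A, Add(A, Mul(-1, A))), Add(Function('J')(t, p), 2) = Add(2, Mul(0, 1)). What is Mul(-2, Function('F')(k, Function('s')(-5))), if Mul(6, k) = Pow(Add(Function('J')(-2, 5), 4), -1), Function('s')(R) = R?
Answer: Rational(-1, 12) ≈ -0.083333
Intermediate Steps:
Function('J')(t, p) = 0 (Function('J')(t, p) = Add(-2, Add(2, Mul(0, 1))) = Add(-2, Add(2, 0)) = Add(-2, 2) = 0)
k = Rational(1, 24) (k = Mul(Rational(1, 6), Pow(Add(0, 4), -1)) = Mul(Rational(1, 6), Pow(4, -1)) = Mul(Rational(1, 6), Rational(1, 4)) = Rational(1, 24) ≈ 0.041667)
Function('F')(A, a) = A (Function('F')(A, a) = Add(A, 0) = A)
Mul(-2, Function('F')(k, Function('s')(-5))) = Mul(-2, Rational(1, 24)) = Rational(-1, 12)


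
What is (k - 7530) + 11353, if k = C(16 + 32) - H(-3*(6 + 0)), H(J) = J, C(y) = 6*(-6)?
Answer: 3805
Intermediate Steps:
C(y) = -36
k = -18 (k = -36 - (-3)*(6 + 0) = -36 - (-3)*6 = -36 - 1*(-18) = -36 + 18 = -18)
(k - 7530) + 11353 = (-18 - 7530) + 11353 = -7548 + 11353 = 3805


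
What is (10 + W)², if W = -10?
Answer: 0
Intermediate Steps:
(10 + W)² = (10 - 10)² = 0² = 0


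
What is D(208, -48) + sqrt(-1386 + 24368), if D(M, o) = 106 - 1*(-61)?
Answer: 167 + sqrt(22982) ≈ 318.60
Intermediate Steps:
D(M, o) = 167 (D(M, o) = 106 + 61 = 167)
D(208, -48) + sqrt(-1386 + 24368) = 167 + sqrt(-1386 + 24368) = 167 + sqrt(22982)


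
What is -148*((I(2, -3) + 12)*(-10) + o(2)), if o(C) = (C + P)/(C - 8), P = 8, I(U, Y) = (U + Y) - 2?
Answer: 40700/3 ≈ 13567.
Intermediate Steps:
I(U, Y) = -2 + U + Y
o(C) = (8 + C)/(-8 + C) (o(C) = (C + 8)/(C - 8) = (8 + C)/(-8 + C))
-148*((I(2, -3) + 12)*(-10) + o(2)) = -148*(((-2 + 2 - 3) + 12)*(-10) + (8 + 2)/(-8 + 2)) = -148*((-3 + 12)*(-10) + 10/(-6)) = -148*(9*(-10) - ⅙*10) = -148*(-90 - 5/3) = -148*(-275/3) = 40700/3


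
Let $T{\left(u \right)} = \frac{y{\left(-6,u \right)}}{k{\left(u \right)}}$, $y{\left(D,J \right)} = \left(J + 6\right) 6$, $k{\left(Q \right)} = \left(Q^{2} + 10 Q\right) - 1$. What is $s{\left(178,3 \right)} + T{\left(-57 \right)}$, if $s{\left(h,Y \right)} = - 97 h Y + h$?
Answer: $- \frac{69119333}{1339} \approx -51620.0$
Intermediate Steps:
$k{\left(Q \right)} = -1 + Q^{2} + 10 Q$
$y{\left(D,J \right)} = 36 + 6 J$ ($y{\left(D,J \right)} = \left(6 + J\right) 6 = 36 + 6 J$)
$s{\left(h,Y \right)} = h - 97 Y h$ ($s{\left(h,Y \right)} = - 97 Y h + h = h - 97 Y h$)
$T{\left(u \right)} = \frac{36 + 6 u}{-1 + u^{2} + 10 u}$
$s{\left(178,3 \right)} + T{\left(-57 \right)} = 178 \left(1 - 291\right) + \frac{6 \left(6 - 57\right)}{-1 + \left(-57\right)^{2} + 10 \left(-57\right)} = 178 \left(1 - 291\right) + 6 \frac{1}{-1 + 3249 - 570} \left(-51\right) = 178 \left(-290\right) + 6 \cdot \frac{1}{2678} \left(-51\right) = -51620 + 6 \cdot \frac{1}{2678} \left(-51\right) = -51620 - \frac{153}{1339} = - \frac{69119333}{1339}$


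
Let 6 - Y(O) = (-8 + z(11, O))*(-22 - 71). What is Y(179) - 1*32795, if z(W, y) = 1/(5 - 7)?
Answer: -67159/2 ≈ -33580.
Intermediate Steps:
z(W, y) = -½ (z(W, y) = 1/(-2) = -½)
Y(O) = -1569/2 (Y(O) = 6 - (-8 - ½)*(-22 - 71) = 6 - (-17)*(-93)/2 = 6 - 1*1581/2 = 6 - 1581/2 = -1569/2)
Y(179) - 1*32795 = -1569/2 - 1*32795 = -1569/2 - 32795 = -67159/2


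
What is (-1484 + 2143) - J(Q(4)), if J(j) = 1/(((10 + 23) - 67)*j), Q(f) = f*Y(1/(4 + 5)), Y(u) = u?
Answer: 89633/136 ≈ 659.07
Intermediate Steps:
Q(f) = f/9 (Q(f) = f/(4 + 5) = f/9)
J(j) = -1/(34*j) (J(j) = 1/((33 - 67)*j) = 1/((-34)*j) = -1/(34*j))
(-1484 + 2143) - J(Q(4)) = (-1484 + 2143) - (-1)/(34*((1/9)*4)) = 659 - (-1)/(34*4/9) = 659 - (-1)*9/(34*4) = 659 - 1*(-9/136) = 659 + 9/136 = 89633/136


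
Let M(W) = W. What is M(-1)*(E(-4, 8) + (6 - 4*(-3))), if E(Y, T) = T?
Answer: -26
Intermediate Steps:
M(-1)*(E(-4, 8) + (6 - 4*(-3))) = -(8 + (6 - 4*(-3))) = -(8 + (6 + 12)) = -(8 + 18) = -1*26 = -26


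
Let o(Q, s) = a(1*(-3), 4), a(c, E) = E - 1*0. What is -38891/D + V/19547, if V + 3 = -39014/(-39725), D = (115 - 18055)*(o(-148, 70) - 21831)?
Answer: -12317638724701/60812170106387700 ≈ -0.00020255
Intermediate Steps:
a(c, E) = E (a(c, E) = E + 0 = E)
o(Q, s) = 4
D = 391576380 (D = (115 - 18055)*(4 - 21831) = -17940*(-21827) = 391576380)
V = -80161/39725 (V = -3 - 39014/(-39725) = -3 - 39014*(-1/39725) = -3 + 39014/39725 = -80161/39725 ≈ -2.0179)
-38891/D + V/19547 = -38891/391576380 - 80161/39725/19547 = -38891*1/391576380 - 80161/39725*1/19547 = -38891/391576380 - 80161/776504575 = -12317638724701/60812170106387700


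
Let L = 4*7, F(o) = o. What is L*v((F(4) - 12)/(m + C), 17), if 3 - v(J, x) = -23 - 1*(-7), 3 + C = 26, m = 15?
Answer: 532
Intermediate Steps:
C = 23 (C = -3 + 26 = 23)
v(J, x) = 19 (v(J, x) = 3 - (-23 - 1*(-7)) = 3 - (-23 + 7) = 3 - 1*(-16) = 3 + 16 = 19)
L = 28
L*v((F(4) - 12)/(m + C), 17) = 28*19 = 532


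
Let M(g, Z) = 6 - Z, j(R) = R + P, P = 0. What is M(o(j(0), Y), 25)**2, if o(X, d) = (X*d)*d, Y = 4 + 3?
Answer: 361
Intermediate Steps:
j(R) = R (j(R) = R + 0 = R)
Y = 7
o(X, d) = X*d**2
M(o(j(0), Y), 25)**2 = (6 - 1*25)**2 = (6 - 25)**2 = (-19)**2 = 361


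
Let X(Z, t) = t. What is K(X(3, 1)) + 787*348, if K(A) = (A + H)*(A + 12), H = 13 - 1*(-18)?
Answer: 274292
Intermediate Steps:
H = 31 (H = 13 + 18 = 31)
K(A) = (12 + A)*(31 + A) (K(A) = (A + 31)*(A + 12) = (31 + A)*(12 + A) = (12 + A)*(31 + A))
K(X(3, 1)) + 787*348 = (372 + 1² + 43*1) + 787*348 = (372 + 1 + 43) + 273876 = 416 + 273876 = 274292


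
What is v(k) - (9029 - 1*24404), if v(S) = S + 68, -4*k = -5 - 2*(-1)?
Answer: 61775/4 ≈ 15444.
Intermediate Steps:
k = ¾ (k = -(-5 - 2*(-1))/4 = -(-5 + 2)/4 = -¼*(-3) = ¾ ≈ 0.75000)
v(S) = 68 + S
v(k) - (9029 - 1*24404) = (68 + ¾) - (9029 - 1*24404) = 275/4 - (9029 - 24404) = 275/4 - 1*(-15375) = 275/4 + 15375 = 61775/4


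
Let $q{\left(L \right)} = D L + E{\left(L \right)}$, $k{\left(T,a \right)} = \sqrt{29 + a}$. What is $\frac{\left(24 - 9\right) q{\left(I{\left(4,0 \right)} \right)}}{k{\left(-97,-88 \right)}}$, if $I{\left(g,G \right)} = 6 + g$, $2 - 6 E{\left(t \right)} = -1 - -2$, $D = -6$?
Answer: $\frac{1795 i \sqrt{59}}{118} \approx 116.84 i$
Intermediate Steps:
$E{\left(t \right)} = \frac{1}{6}$ ($E{\left(t \right)} = \frac{1}{3} - \frac{-1 - -2}{6} = \frac{1}{3} - \frac{-1 + 2}{6} = \frac{1}{3} - \frac{1}{6} = \frac{1}{6}$)
$q{\left(L \right)} = \frac{1}{6} - 6 L$ ($q{\left(L \right)} = - 6 L + \frac{1}{6} = \frac{1}{6} - 6 L$)
$\frac{\left(24 - 9\right) q{\left(I{\left(4,0 \right)} \right)}}{k{\left(-97,-88 \right)}} = \frac{\left(24 - 9\right) \left(\frac{1}{6} - 6 \left(6 + 4\right)\right)}{\sqrt{29 - 88}} = \frac{15 \left(\frac{1}{6} - 60\right)}{\sqrt{-59}} = \frac{15 \left(\frac{1}{6} - 60\right)}{i \sqrt{59}} = 15 \left(- \frac{359}{6}\right) \left(- \frac{i \sqrt{59}}{59}\right) = - \frac{1795 \left(- \frac{i \sqrt{59}}{59}\right)}{2} = \frac{1795 i \sqrt{59}}{118}$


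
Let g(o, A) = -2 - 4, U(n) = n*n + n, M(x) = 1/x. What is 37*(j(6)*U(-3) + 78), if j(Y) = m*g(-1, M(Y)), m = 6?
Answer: -5106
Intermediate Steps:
U(n) = n + n² (U(n) = n² + n = n + n²)
g(o, A) = -6
j(Y) = -36 (j(Y) = 6*(-6) = -36)
37*(j(6)*U(-3) + 78) = 37*(-(-108)*(1 - 3) + 78) = 37*(-(-108)*(-2) + 78) = 37*(-36*6 + 78) = 37*(-216 + 78) = 37*(-138) = -5106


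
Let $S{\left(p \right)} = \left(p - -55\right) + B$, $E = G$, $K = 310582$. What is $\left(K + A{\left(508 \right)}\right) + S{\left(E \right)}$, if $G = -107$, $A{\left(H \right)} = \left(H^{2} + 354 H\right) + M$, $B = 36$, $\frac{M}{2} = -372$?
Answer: $747718$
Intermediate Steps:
$M = -744$ ($M = 2 \left(-372\right) = -744$)
$A{\left(H \right)} = -744 + H^{2} + 354 H$ ($A{\left(H \right)} = \left(H^{2} + 354 H\right) - 744 = -744 + H^{2} + 354 H$)
$E = -107$
$S{\left(p \right)} = 91 + p$ ($S{\left(p \right)} = \left(p - -55\right) + 36 = \left(p + 55\right) + 36 = \left(55 + p\right) + 36 = 91 + p$)
$\left(K + A{\left(508 \right)}\right) + S{\left(E \right)} = \left(310582 + \left(-744 + 508^{2} + 354 \cdot 508\right)\right) + \left(91 - 107\right) = \left(310582 + \left(-744 + 258064 + 179832\right)\right) - 16 = \left(310582 + 437152\right) - 16 = 747734 - 16 = 747718$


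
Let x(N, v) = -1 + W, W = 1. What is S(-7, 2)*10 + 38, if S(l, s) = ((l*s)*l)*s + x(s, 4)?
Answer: 1998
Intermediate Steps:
x(N, v) = 0 (x(N, v) = -1 + 1 = 0)
S(l, s) = l**2*s**2 (S(l, s) = ((l*s)*l)*s + 0 = (s*l**2)*s + 0 = l**2*s**2 + 0 = l**2*s**2)
S(-7, 2)*10 + 38 = ((-7)**2*2**2)*10 + 38 = (49*4)*10 + 38 = 196*10 + 38 = 1960 + 38 = 1998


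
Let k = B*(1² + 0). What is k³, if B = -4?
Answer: -64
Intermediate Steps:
k = -4 (k = -4*(1² + 0) = -4*(1 + 0) = -4*1 = -4)
k³ = (-4)³ = -64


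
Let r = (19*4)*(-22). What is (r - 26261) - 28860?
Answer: -56793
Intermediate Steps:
r = -1672 (r = 76*(-22) = -1672)
(r - 26261) - 28860 = (-1672 - 26261) - 28860 = -27933 - 28860 = -56793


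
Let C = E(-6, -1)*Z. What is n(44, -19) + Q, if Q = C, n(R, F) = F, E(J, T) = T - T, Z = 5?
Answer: -19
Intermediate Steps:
E(J, T) = 0
C = 0 (C = 0*5 = 0)
Q = 0
n(44, -19) + Q = -19 + 0 = -19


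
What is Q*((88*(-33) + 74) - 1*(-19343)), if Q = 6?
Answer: 99078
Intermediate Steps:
Q*((88*(-33) + 74) - 1*(-19343)) = 6*((88*(-33) + 74) - 1*(-19343)) = 6*((-2904 + 74) + 19343) = 6*(-2830 + 19343) = 6*16513 = 99078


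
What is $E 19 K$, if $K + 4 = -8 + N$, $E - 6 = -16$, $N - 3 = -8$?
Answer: $3230$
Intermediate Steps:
$N = -5$ ($N = 3 - 8 = -5$)
$E = -10$ ($E = 6 - 16 = -10$)
$K = -17$ ($K = -4 - 13 = -17$)
$E 19 K = \left(-10\right) 19 \left(-17\right) = \left(-190\right) \left(-17\right) = 3230$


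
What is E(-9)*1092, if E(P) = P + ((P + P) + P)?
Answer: -39312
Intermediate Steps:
E(P) = 4*P (E(P) = P + (2*P + P) = P + 3*P = 4*P)
E(-9)*1092 = (4*(-9))*1092 = -36*1092 = -39312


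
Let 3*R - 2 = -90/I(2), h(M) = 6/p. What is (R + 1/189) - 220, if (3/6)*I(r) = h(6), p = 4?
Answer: -43343/189 ≈ -229.33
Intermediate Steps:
h(M) = 3/2 (h(M) = 6/4 = 6*(¼) = 3/2)
I(r) = 3 (I(r) = 2*(3/2) = 3)
R = -28/3 (R = ⅔ + (-90/3)/3 = ⅔ + (-90*⅓)/3 = ⅔ + (⅓)*(-30) = ⅔ - 10 = -28/3 ≈ -9.3333)
(R + 1/189) - 220 = (-28/3 + 1/189) - 220 = -1763/189 - 220 = -43343/189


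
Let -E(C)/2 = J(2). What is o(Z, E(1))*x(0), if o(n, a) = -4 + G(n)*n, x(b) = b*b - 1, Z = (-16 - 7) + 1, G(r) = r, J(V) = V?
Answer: -480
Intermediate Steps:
E(C) = -4 (E(C) = -2*2 = -4)
Z = -22 (Z = -23 + 1 = -22)
x(b) = -1 + b² (x(b) = b² - 1 = -1 + b²)
o(n, a) = -4 + n² (o(n, a) = -4 + n*n = -4 + n²)
o(Z, E(1))*x(0) = (-4 + (-22)²)*(-1 + 0²) = (-4 + 484)*(-1 + 0) = 480*(-1) = -480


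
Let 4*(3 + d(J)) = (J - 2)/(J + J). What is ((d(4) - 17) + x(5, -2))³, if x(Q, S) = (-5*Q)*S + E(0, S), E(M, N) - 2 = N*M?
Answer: 135005697/4096 ≈ 32960.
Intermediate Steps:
E(M, N) = 2 + M*N (E(M, N) = 2 + N*M = 2 + M*N)
d(J) = -3 + (-2 + J)/(8*J) (d(J) = -3 + ((J - 2)/(J + J))/4 = -3 + ((-2 + J)/((2*J)))/4 = -3 + ((-2 + J)*(1/(2*J)))/4 = -3 + ((-2 + J)/(2*J))/4 = -3 + (-2 + J)/(8*J))
x(Q, S) = 2 - 5*Q*S (x(Q, S) = (-5*Q)*S + (2 + 0*S) = -5*Q*S + (2 + 0) = -5*Q*S + 2 = 2 - 5*Q*S)
((d(4) - 17) + x(5, -2))³ = (((⅛)*(-2 - 23*4)/4 - 17) + (2 - 5*5*(-2)))³ = (((⅛)*(¼)*(-2 - 92) - 17) + (2 + 50))³ = (((⅛)*(¼)*(-94) - 17) + 52)³ = ((-47/16 - 17) + 52)³ = (-319/16 + 52)³ = (513/16)³ = 135005697/4096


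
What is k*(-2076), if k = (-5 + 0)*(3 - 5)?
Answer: -20760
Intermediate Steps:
k = 10 (k = -5*(-2) = 10)
k*(-2076) = 10*(-2076) = -20760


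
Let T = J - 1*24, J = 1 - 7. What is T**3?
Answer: -27000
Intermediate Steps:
J = -6
T = -30 (T = -6 - 1*24 = -6 - 24 = -30)
T**3 = (-30)**3 = -27000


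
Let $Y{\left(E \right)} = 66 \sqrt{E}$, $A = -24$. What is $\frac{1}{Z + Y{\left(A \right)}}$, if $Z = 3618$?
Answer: $\frac{67}{244342} - \frac{11 i \sqrt{6}}{1099539} \approx 0.00027421 - 2.4505 \cdot 10^{-5} i$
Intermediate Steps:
$\frac{1}{Z + Y{\left(A \right)}} = \frac{1}{3618 + 66 \sqrt{-24}} = \frac{1}{3618 + 66 \cdot 2 i \sqrt{6}} = \frac{1}{3618 + 132 i \sqrt{6}}$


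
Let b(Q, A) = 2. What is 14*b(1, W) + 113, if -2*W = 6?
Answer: 141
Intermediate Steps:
W = -3 (W = -½*6 = -3)
14*b(1, W) + 113 = 14*2 + 113 = 28 + 113 = 141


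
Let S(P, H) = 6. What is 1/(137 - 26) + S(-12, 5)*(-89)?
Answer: -59273/111 ≈ -533.99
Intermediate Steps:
1/(137 - 26) + S(-12, 5)*(-89) = 1/(137 - 26) + 6*(-89) = 1/111 - 534 = -59273/111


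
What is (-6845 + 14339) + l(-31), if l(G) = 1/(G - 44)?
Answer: 562049/75 ≈ 7494.0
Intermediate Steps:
l(G) = 1/(-44 + G)
(-6845 + 14339) + l(-31) = (-6845 + 14339) + 1/(-44 - 31) = 7494 + 1/(-75) = 7494 - 1/75 = 562049/75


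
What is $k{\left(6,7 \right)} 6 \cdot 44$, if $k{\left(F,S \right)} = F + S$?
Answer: $3432$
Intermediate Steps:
$k{\left(6,7 \right)} 6 \cdot 44 = \left(6 + 7\right) 6 \cdot 44 = 13 \cdot 6 \cdot 44 = 78 \cdot 44 = 3432$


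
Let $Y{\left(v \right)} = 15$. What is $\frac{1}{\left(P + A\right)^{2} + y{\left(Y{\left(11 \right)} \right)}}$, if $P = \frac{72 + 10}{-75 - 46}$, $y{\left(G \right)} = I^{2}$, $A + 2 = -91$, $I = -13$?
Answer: $\frac{14641}{130956554} \approx 0.0001118$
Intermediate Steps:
$A = -93$ ($A = -2 - 91 = -93$)
$y{\left(G \right)} = 169$ ($y{\left(G \right)} = \left(-13\right)^{2} = 169$)
$P = - \frac{82}{121}$ ($P = \frac{82}{-121} = 82 \left(- \frac{1}{121}\right) = - \frac{82}{121} \approx -0.67769$)
$\frac{1}{\left(P + A\right)^{2} + y{\left(Y{\left(11 \right)} \right)}} = \frac{1}{\left(- \frac{82}{121} - 93\right)^{2} + 169} = \frac{1}{\left(- \frac{11335}{121}\right)^{2} + 169} = \frac{1}{\frac{128482225}{14641} + 169} = \frac{1}{\frac{130956554}{14641}} = \frac{14641}{130956554}$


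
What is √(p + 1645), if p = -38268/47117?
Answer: √3650116155049/47117 ≈ 40.549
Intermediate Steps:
p = -38268/47117 (p = -38268*1/47117 = -38268/47117 ≈ -0.81219)
√(p + 1645) = √(-38268/47117 + 1645) = √(77469197/47117) = √3650116155049/47117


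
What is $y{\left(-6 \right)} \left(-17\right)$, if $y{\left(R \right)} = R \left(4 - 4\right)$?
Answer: $0$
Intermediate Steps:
$y{\left(R \right)} = 0$ ($y{\left(R \right)} = R 0 = 0$)
$y{\left(-6 \right)} \left(-17\right) = 0 \left(-17\right) = 0$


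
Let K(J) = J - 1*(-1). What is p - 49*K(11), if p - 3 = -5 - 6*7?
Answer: -632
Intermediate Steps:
K(J) = 1 + J (K(J) = J + 1 = 1 + J)
p = -44 (p = 3 + (-5 - 6*7) = 3 + (-5 - 42) = 3 - 47 = -44)
p - 49*K(11) = -44 - 49*(1 + 11) = -44 - 49*12 = -44 - 588 = -632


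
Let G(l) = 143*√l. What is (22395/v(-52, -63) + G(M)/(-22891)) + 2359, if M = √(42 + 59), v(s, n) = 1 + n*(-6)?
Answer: 916456/379 - 13*101^(¼)/2081 ≈ 2418.1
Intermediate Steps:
v(s, n) = 1 - 6*n
M = √101 ≈ 10.050
(22395/v(-52, -63) + G(M)/(-22891)) + 2359 = (22395/(1 - 6*(-63)) + (143*√(√101))/(-22891)) + 2359 = (22395/(1 + 378) + (143*101^(¼))*(-1/22891)) + 2359 = (22395/379 - 13*101^(¼)/2081) + 2359 = 916456/379 - 13*101^(¼)/2081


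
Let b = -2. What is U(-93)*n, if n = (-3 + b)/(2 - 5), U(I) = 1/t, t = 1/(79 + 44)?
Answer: 205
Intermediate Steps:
t = 1/123 ≈ 0.0081301
U(I) = 123 (U(I) = 1/(1/123) = 123)
n = 5/3 (n = (-3 - 2)/(2 - 5) = -5/(-3) = -5*(-⅓) = 5/3 ≈ 1.6667)
U(-93)*n = 123*(5/3) = 205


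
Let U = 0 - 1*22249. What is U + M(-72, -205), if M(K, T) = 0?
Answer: -22249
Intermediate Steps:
U = -22249 (U = 0 - 22249 = -22249)
U + M(-72, -205) = -22249 + 0 = -22249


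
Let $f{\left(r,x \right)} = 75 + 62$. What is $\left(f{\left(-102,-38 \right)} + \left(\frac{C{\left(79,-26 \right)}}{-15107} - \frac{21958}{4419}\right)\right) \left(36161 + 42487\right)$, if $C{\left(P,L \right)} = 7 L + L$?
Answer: $\frac{231094636859672}{22252611} \approx 1.0385 \cdot 10^{7}$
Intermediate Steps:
$f{\left(r,x \right)} = 137$
$C{\left(P,L \right)} = 8 L$
$\left(f{\left(-102,-38 \right)} + \left(\frac{C{\left(79,-26 \right)}}{-15107} - \frac{21958}{4419}\right)\right) \left(36161 + 42487\right) = \left(137 - \left(\frac{21958}{4419} - \frac{8 \left(-26\right)}{-15107}\right)\right) \left(36161 + 42487\right) = \left(137 - \frac{330800354}{66757833}\right) 78648 = \frac{8815022767}{66757833} \cdot 78648 = \frac{231094636859672}{22252611}$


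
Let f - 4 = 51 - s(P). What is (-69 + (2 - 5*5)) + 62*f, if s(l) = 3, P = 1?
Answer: 3132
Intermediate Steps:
f = 52 (f = 4 + (51 - 1*3) = 4 + (51 - 3) = 4 + 48 = 52)
(-69 + (2 - 5*5)) + 62*f = (-69 + (2 - 5*5)) + 62*52 = (-69 + (2 - 25)) + 3224 = (-69 - 23) + 3224 = -92 + 3224 = 3132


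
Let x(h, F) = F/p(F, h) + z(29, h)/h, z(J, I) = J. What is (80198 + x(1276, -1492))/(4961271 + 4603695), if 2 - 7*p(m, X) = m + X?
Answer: 384399949/45873576936 ≈ 0.0083795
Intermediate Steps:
p(m, X) = 2/7 - X/7 - m/7 (p(m, X) = 2/7 - (m + X)/7 = 2/7 - (X + m)/7 = 2/7 + (-X/7 - m/7) = 2/7 - X/7 - m/7)
x(h, F) = 29/h + F/(2/7 - F/7 - h/7) (x(h, F) = F/(2/7 - h/7 - F/7) + 29/h = F/(2/7 - F/7 - h/7) + 29/h = 29/h + F/(2/7 - F/7 - h/7))
(80198 + x(1276, -1492))/(4961271 + 4603695) = (80198 + (-58 + 29*(-1492) + 29*1276 - 7*(-1492)*1276)/(1276*(-2 - 1492 + 1276)))/(4961271 + 4603695) = (80198 + (1/1276)*(-58 - 43268 + 37004 + 13326544)/(-218))/9564966 = (80198 + (1/1276)*(-1/218)*13320222)*(1/9564966) = (80198 - 229659/4796)*(1/9564966) = (384399949/4796)*(1/9564966) = 384399949/45873576936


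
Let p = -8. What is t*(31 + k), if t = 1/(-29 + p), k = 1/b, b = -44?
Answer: -1363/1628 ≈ -0.83722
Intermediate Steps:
k = -1/44 (k = 1/(-44) = -1/44 ≈ -0.022727)
t = -1/37 (t = 1/(-29 - 8) = 1/(-37) = -1/37 ≈ -0.027027)
t*(31 + k) = -(31 - 1/44)/37 = -1/37*1363/44 = -1363/1628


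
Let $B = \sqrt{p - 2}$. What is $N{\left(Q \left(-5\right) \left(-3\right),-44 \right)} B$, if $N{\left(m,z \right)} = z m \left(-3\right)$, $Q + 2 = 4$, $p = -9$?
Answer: $3960 i \sqrt{11} \approx 13134.0 i$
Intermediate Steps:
$Q = 2$ ($Q = -2 + 4 = 2$)
$N{\left(m,z \right)} = - 3 m z$ ($N{\left(m,z \right)} = m z \left(-3\right) = - 3 m z$)
$B = i \sqrt{11}$ ($B = \sqrt{-9 - 2} = \sqrt{-11} = i \sqrt{11} \approx 3.3166 i$)
$N{\left(Q \left(-5\right) \left(-3\right),-44 \right)} B = \left(-3\right) 2 \left(-5\right) \left(-3\right) \left(-44\right) i \sqrt{11} = \left(-3\right) \left(\left(-10\right) \left(-3\right)\right) \left(-44\right) i \sqrt{11} = \left(-3\right) 30 \left(-44\right) i \sqrt{11} = 3960 i \sqrt{11}$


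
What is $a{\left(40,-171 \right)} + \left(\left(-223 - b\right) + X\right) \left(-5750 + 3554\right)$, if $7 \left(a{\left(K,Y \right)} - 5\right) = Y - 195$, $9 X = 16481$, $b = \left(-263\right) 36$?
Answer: $- \frac{170264019}{7} \approx -2.4323 \cdot 10^{7}$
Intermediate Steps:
$b = -9468$
$X = \frac{16481}{9}$ ($X = \frac{1}{9} \cdot 16481 = \frac{16481}{9} \approx 1831.2$)
$a{\left(K,Y \right)} = - \frac{160}{7} + \frac{Y}{7}$ ($a{\left(K,Y \right)} = 5 + \frac{Y - 195}{7} = 5 + \frac{-195 + Y}{7} = 5 + \left(- \frac{195}{7} + \frac{Y}{7}\right) = - \frac{160}{7} + \frac{Y}{7}$)
$a{\left(40,-171 \right)} + \left(\left(-223 - b\right) + X\right) \left(-5750 + 3554\right) = \left(- \frac{160}{7} + \frac{1}{7} \left(-171\right)\right) + \left(\left(-223 - -9468\right) + \frac{16481}{9}\right) \left(-5750 + 3554\right) = \left(- \frac{160}{7} - \frac{171}{7}\right) + \left(\left(-223 + 9468\right) + \frac{16481}{9}\right) \left(-2196\right) = - \frac{331}{7} + \left(9245 + \frac{16481}{9}\right) \left(-2196\right) = - \frac{331}{7} + \frac{99686}{9} \left(-2196\right) = - \frac{331}{7} - 24323384 = - \frac{170264019}{7}$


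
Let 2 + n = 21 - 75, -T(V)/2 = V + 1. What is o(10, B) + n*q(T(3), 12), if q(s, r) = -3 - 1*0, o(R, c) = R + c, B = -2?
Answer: 176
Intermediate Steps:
T(V) = -2 - 2*V (T(V) = -2*(V + 1) = -2*(1 + V) = -2 - 2*V)
n = -56 (n = -2 + (21 - 75) = -2 - 54 = -56)
q(s, r) = -3 (q(s, r) = -3 + 0 = -3)
o(10, B) + n*q(T(3), 12) = (10 - 2) - 56*(-3) = 8 + 168 = 176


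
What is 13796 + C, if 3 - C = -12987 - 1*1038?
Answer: 27824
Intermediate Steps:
C = 14028 (C = 3 - (-12987 - 1*1038) = 3 - (-12987 - 1038) = 3 - 1*(-14025) = 3 + 14025 = 14028)
13796 + C = 13796 + 14028 = 27824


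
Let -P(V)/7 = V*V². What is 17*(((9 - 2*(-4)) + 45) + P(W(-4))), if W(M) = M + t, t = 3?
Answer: 1173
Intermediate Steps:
W(M) = 3 + M (W(M) = M + 3 = 3 + M)
P(V) = -7*V³ (P(V) = -7*V*V² = -7*V³)
17*(((9 - 2*(-4)) + 45) + P(W(-4))) = 17*(((9 - 2*(-4)) + 45) - 7*(3 - 4)³) = 17*(((9 + 8) + 45) - 7*(-1)³) = 17*((17 + 45) - 7*(-1)) = 17*(62 + 7) = 17*69 = 1173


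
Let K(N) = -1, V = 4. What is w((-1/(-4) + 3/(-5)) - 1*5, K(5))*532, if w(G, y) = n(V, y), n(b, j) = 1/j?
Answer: -532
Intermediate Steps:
w(G, y) = 1/y
w((-1/(-4) + 3/(-5)) - 1*5, K(5))*532 = 532/(-1) = -1*532 = -532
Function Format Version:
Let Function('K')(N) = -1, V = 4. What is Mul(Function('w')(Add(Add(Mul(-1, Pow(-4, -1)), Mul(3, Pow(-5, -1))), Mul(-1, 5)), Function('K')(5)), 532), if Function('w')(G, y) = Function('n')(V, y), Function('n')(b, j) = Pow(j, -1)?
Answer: -532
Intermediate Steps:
Function('w')(G, y) = Pow(y, -1)
Mul(Function('w')(Add(Add(Mul(-1, Pow(-4, -1)), Mul(3, Pow(-5, -1))), Mul(-1, 5)), Function('K')(5)), 532) = Mul(Pow(-1, -1), 532) = Mul(-1, 532) = -532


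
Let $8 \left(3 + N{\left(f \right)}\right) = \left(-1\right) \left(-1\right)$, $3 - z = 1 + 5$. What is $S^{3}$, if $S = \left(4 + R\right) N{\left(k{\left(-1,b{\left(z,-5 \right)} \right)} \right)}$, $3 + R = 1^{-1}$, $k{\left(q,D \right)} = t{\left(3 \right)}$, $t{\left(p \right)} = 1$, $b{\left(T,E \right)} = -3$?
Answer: $- \frac{12167}{64} \approx -190.11$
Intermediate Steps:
$z = -3$ ($z = 3 - \left(1 + 5\right) = 3 - 6 = -3$)
$k{\left(q,D \right)} = 1$
$N{\left(f \right)} = - \frac{23}{8}$ ($N{\left(f \right)} = -3 + \frac{\left(-1\right) \left(-1\right)}{8} = -3 + \frac{1}{8} \cdot 1 = -3 + \frac{1}{8} = - \frac{23}{8}$)
$R = -2$ ($R = -3 + 1^{-1} = -3 + 1 = -2$)
$S = - \frac{23}{4}$ ($S = \left(4 - 2\right) \left(- \frac{23}{8}\right) = 2 \left(- \frac{23}{8}\right) = - \frac{23}{4} \approx -5.75$)
$S^{3} = \left(- \frac{23}{4}\right)^{3} = - \frac{12167}{64}$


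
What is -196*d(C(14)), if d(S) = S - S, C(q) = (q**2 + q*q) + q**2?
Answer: 0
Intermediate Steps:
C(q) = 3*q**2 (C(q) = (q**2 + q**2) + q**2 = 2*q**2 + q**2 = 3*q**2)
d(S) = 0
-196*d(C(14)) = -196*0 = 0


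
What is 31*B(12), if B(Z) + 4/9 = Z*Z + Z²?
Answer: 80228/9 ≈ 8914.2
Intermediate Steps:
B(Z) = -4/9 + 2*Z² (B(Z) = -4/9 + (Z*Z + Z²) = -4/9 + (Z² + Z²) = -4/9 + 2*Z²)
31*B(12) = 31*(-4/9 + 2*12²) = 31*(-4/9 + 2*144) = 31*(-4/9 + 288) = 31*(2588/9) = 80228/9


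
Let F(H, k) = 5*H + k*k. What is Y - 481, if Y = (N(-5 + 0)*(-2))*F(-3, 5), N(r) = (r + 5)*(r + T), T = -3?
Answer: -481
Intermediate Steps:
F(H, k) = k² + 5*H (F(H, k) = 5*H + k² = k² + 5*H)
N(r) = (-3 + r)*(5 + r) (N(r) = (r + 5)*(r - 3) = (5 + r)*(-3 + r) = (-3 + r)*(5 + r))
Y = 0 (Y = ((-15 + (-5 + 0)² + 2*(-5 + 0))*(-2))*(5² + 5*(-3)) = ((-15 + (-5)² + 2*(-5))*(-2))*(25 - 15) = ((-15 + 25 - 10)*(-2))*10 = (0*(-2))*10 = 0*10 = 0)
Y - 481 = 0 - 481 = -481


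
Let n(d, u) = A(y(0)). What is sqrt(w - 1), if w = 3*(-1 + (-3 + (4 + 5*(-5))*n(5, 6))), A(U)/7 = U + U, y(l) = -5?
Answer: sqrt(4397) ≈ 66.310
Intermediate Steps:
A(U) = 14*U (A(U) = 7*(U + U) = 7*(2*U) = 14*U)
n(d, u) = -70 (n(d, u) = 14*(-5) = -70)
w = 4398 (w = 3*(-1 + (-3 + (4 + 5*(-5))*(-70))) = 3*(-1 + (-3 + (4 - 25)*(-70))) = 3*(-1 + (-3 - 21*(-70))) = 3*(-1 + (-3 + 1470)) = 3*(-1 + 1467) = 3*1466 = 4398)
sqrt(w - 1) = sqrt(4398 - 1) = sqrt(4397)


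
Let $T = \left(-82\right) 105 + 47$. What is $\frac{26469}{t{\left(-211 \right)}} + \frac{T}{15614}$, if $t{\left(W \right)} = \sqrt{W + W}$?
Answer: $- \frac{8563}{15614} - \frac{26469 i \sqrt{422}}{422} \approx -0.54842 - 1288.5 i$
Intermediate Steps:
$t{\left(W \right)} = \sqrt{2} \sqrt{W}$ ($t{\left(W \right)} = \sqrt{2 W} = \sqrt{2} \sqrt{W}$)
$T = -8563$ ($T = -8610 + 47 = -8563$)
$\frac{26469}{t{\left(-211 \right)}} + \frac{T}{15614} = \frac{26469}{\sqrt{2} \sqrt{-211}} - \frac{8563}{15614} = \frac{26469}{\sqrt{2} i \sqrt{211}} - \frac{8563}{15614} = \frac{26469}{i \sqrt{422}} - \frac{8563}{15614} = 26469 \left(- \frac{i \sqrt{422}}{422}\right) - \frac{8563}{15614} = - \frac{26469 i \sqrt{422}}{422} - \frac{8563}{15614} = - \frac{8563}{15614} - \frac{26469 i \sqrt{422}}{422}$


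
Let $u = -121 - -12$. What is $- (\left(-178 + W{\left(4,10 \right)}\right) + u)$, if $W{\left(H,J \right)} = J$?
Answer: $277$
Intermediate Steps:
$u = -109$ ($u = -121 + 12 = -109$)
$- (\left(-178 + W{\left(4,10 \right)}\right) + u) = - (\left(-178 + 10\right) - 109) = - (-168 - 109) = \left(-1\right) \left(-277\right) = 277$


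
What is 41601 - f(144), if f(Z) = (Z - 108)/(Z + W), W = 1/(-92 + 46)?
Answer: 275521767/6623 ≈ 41601.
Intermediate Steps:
W = -1/46 (W = 1/(-46) = -1/46 ≈ -0.021739)
f(Z) = (-108 + Z)/(-1/46 + Z) (f(Z) = (Z - 108)/(Z - 1/46) = (-108 + Z)/(-1/46 + Z))
41601 - f(144) = 41601 - 46*(-108 + 144)/(-1 + 46*144) = 41601 - 46*36/(-1 + 6624) = 41601 - 46*36/6623 = 41601 - 1*1656/6623 = 41601 - 1656/6623 = 275521767/6623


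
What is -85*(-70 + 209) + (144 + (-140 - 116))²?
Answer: 729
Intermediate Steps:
-85*(-70 + 209) + (144 + (-140 - 116))² = -85*139 + (144 - 256)² = -11815 + (-112)² = -11815 + 12544 = 729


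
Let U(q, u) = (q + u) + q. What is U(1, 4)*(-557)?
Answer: -3342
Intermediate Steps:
U(q, u) = u + 2*q
U(1, 4)*(-557) = (4 + 2*1)*(-557) = (4 + 2)*(-557) = 6*(-557) = -3342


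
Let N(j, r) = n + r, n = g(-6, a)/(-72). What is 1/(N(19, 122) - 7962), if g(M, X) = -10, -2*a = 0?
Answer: -36/282235 ≈ -0.00012755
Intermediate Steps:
a = 0 (a = -½*0 = 0)
n = 5/36 (n = -10/(-72) = -10*(-1/72) = 5/36 ≈ 0.13889)
N(j, r) = 5/36 + r
1/(N(19, 122) - 7962) = 1/((5/36 + 122) - 7962) = 1/(4397/36 - 7962) = 1/(-282235/36) = -36/282235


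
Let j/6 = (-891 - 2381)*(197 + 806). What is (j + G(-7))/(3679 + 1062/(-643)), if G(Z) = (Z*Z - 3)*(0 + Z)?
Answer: -12661453174/2364535 ≈ -5354.7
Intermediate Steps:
G(Z) = Z*(-3 + Z²) (G(Z) = (Z² - 3)*Z = (-3 + Z²)*Z = Z*(-3 + Z²))
j = -19690896 (j = 6*((-891 - 2381)*(197 + 806)) = 6*(-3272*1003) = 6*(-3281816) = -19690896)
(j + G(-7))/(3679 + 1062/(-643)) = (-19690896 - 7*(-3 + (-7)²))/(3679 + 1062/(-643)) = (-19690896 - 7*(-3 + 49))/(3679 + 1062*(-1/643)) = (-19690896 - 7*46)/(3679 - 1062/643) = (-19690896 - 322)/(2364535/643) = -19691218*643/2364535 = -12661453174/2364535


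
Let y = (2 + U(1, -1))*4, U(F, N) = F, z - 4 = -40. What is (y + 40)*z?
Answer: -1872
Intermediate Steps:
z = -36 (z = 4 - 40 = -36)
y = 12 (y = (2 + 1)*4 = 3*4 = 12)
(y + 40)*z = (12 + 40)*(-36) = 52*(-36) = -1872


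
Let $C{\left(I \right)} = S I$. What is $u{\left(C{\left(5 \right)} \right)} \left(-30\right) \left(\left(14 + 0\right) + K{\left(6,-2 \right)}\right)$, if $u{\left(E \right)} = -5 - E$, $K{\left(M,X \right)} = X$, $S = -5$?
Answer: $-7200$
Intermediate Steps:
$C{\left(I \right)} = - 5 I$
$u{\left(C{\left(5 \right)} \right)} \left(-30\right) \left(\left(14 + 0\right) + K{\left(6,-2 \right)}\right) = \left(-5 - \left(-5\right) 5\right) \left(-30\right) \left(\left(14 + 0\right) - 2\right) = \left(-5 - -25\right) \left(-30\right) \left(14 - 2\right) = \left(-5 + 25\right) \left(-30\right) 12 = 20 \left(-30\right) 12 = \left(-600\right) 12 = -7200$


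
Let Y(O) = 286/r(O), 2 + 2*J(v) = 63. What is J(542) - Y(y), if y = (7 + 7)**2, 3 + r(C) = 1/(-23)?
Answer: 8713/70 ≈ 124.47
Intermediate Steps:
r(C) = -70/23 (r(C) = -3 + 1/(-23) = -3 - 1/23 = -70/23)
J(v) = 61/2 (J(v) = -1 + (1/2)*63 = -1 + 63/2 = 61/2)
y = 196 (y = 14**2 = 196)
Y(O) = -3289/35 (Y(O) = 286/(-70/23) = 286*(-23/70) = -3289/35)
J(542) - Y(y) = 61/2 - 1*(-3289/35) = 61/2 + 3289/35 = 8713/70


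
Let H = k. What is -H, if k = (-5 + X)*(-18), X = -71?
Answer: -1368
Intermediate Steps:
k = 1368 (k = (-5 - 71)*(-18) = -76*(-18) = 1368)
H = 1368
-H = -1*1368 = -1368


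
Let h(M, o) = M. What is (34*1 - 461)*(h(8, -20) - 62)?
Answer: 23058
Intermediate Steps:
(34*1 - 461)*(h(8, -20) - 62) = (34*1 - 461)*(8 - 62) = (34 - 461)*(-54) = -427*(-54) = 23058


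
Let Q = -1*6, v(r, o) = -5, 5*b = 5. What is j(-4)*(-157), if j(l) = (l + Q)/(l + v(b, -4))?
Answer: -1570/9 ≈ -174.44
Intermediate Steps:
b = 1 (b = (⅕)*5 = 1)
Q = -6
j(l) = (-6 + l)/(-5 + l) (j(l) = (l - 6)/(l - 5) = (-6 + l)/(-5 + l))
j(-4)*(-157) = ((-6 - 4)/(-5 - 4))*(-157) = (-10/(-9))*(-157) = -⅑*(-10)*(-157) = (10/9)*(-157) = -1570/9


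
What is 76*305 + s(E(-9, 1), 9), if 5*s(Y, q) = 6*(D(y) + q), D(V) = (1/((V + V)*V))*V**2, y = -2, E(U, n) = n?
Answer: 115957/5 ≈ 23191.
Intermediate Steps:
D(V) = 1/2 (D(V) = (1/(((2*V))*V))*V**2 = ((1/(2*V))/V)*V**2 = (1/(2*V**2))*V**2 = 1/2)
s(Y, q) = 3/5 + 6*q/5 (s(Y, q) = (6*(1/2 + q))/5 = (3 + 6*q)/5 = 3/5 + 6*q/5)
76*305 + s(E(-9, 1), 9) = 76*305 + (3/5 + (6/5)*9) = 23180 + (3/5 + 54/5) = 23180 + 57/5 = 115957/5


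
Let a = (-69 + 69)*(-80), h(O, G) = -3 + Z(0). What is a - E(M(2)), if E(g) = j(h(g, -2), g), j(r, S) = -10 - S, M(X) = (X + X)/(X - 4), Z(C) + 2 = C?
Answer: 8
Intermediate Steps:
Z(C) = -2 + C
h(O, G) = -5 (h(O, G) = -3 + (-2 + 0) = -3 - 2 = -5)
M(X) = 2*X/(-4 + X) (M(X) = (2*X)/(-4 + X) = 2*X/(-4 + X))
a = 0 (a = 0*(-80) = 0)
E(g) = -10 - g
a - E(M(2)) = 0 - (-10 - 2*2/(-4 + 2)) = 0 - (-10 - 2*2/(-2)) = 0 - (-10 - 2*2*(-1)/2) = 0 - (-10 - 1*(-2)) = 0 - (-10 + 2) = 0 - 1*(-8) = 0 + 8 = 8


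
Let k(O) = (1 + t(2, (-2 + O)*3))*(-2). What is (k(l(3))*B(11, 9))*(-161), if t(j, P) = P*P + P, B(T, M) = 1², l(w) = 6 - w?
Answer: 4186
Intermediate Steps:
B(T, M) = 1
t(j, P) = P + P² (t(j, P) = P² + P = P + P²)
k(O) = -2 - 2*(-6 + 3*O)*(-5 + 3*O) (k(O) = (1 + ((-2 + O)*3)*(1 + (-2 + O)*3))*(-2) = (1 + (-6 + 3*O)*(1 + (-6 + 3*O)))*(-2) = (1 + (-6 + 3*O)*(-5 + 3*O))*(-2) = -2 - 2*(-6 + 3*O)*(-5 + 3*O))
(k(l(3))*B(11, 9))*(-161) = ((-62 - 18*(6 - 1*3)² + 66*(6 - 1*3))*1)*(-161) = ((-62 - 18*(6 - 3)² + 66*(6 - 3))*1)*(-161) = ((-62 - 18*3² + 66*3)*1)*(-161) = ((-62 - 18*9 + 198)*1)*(-161) = ((-62 - 162 + 198)*1)*(-161) = -26*1*(-161) = -26*(-161) = 4186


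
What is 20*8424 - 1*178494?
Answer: -10014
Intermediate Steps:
20*8424 - 1*178494 = 168480 - 178494 = -10014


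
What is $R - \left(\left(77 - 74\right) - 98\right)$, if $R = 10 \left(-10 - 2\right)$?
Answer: $-25$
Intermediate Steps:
$R = -120$ ($R = 10 \left(-12\right) = -120$)
$R - \left(\left(77 - 74\right) - 98\right) = -120 - \left(\left(77 - 74\right) - 98\right) = -120 - \left(3 - 98\right) = -120 - -95 = -120 + 95 = -25$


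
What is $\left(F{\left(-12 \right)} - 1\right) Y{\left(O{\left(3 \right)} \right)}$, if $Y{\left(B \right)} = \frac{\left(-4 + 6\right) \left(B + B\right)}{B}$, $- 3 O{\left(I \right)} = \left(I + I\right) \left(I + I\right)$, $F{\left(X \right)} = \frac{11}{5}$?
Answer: $\frac{24}{5} \approx 4.8$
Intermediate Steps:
$F{\left(X \right)} = \frac{11}{5}$ ($F{\left(X \right)} = 11 \cdot \frac{1}{5} = \frac{11}{5}$)
$O{\left(I \right)} = - \frac{4 I^{2}}{3}$ ($O{\left(I \right)} = - \frac{\left(I + I\right) \left(I + I\right)}{3} = - \frac{2 I 2 I}{3} = - \frac{4 I^{2}}{3}$)
$Y{\left(B \right)} = 4$ ($Y{\left(B \right)} = \frac{2 \cdot 2 B}{B} = \frac{4 B}{B} = 4$)
$\left(F{\left(-12 \right)} - 1\right) Y{\left(O{\left(3 \right)} \right)} = \left(\frac{11}{5} - 1\right) 4 = \frac{6}{5} \cdot 4 = \frac{24}{5}$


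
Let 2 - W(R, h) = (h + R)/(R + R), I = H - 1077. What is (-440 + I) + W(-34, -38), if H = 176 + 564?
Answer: -13193/17 ≈ -776.06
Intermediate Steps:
H = 740
I = -337 (I = 740 - 1077 = -337)
W(R, h) = 2 - (R + h)/(2*R) (W(R, h) = 2 - (h + R)/(R + R) = 2 - (R + h)/(2*R))
(-440 + I) + W(-34, -38) = (-440 - 337) + (1/2)*(-1*(-38) + 3*(-34))/(-34) = -777 + (1/2)*(-1/34)*(38 - 102) = -777 + (1/2)*(-1/34)*(-64) = -777 + 16/17 = -13193/17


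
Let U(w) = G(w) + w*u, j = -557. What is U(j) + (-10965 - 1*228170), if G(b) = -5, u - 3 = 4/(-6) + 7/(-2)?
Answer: -1430941/6 ≈ -2.3849e+5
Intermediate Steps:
u = -7/6 (u = 3 + (4/(-6) + 7/(-2)) = 3 + (4*(-⅙) + 7*(-½)) = 3 + (-⅔ - 7/2) = 3 - 25/6 = -7/6 ≈ -1.1667)
U(w) = -5 - 7*w/6 (U(w) = -5 + w*(-7/6) = -5 - 7*w/6)
U(j) + (-10965 - 1*228170) = (-5 - 7/6*(-557)) + (-10965 - 1*228170) = (-5 + 3899/6) + (-10965 - 228170) = 3869/6 - 239135 = -1430941/6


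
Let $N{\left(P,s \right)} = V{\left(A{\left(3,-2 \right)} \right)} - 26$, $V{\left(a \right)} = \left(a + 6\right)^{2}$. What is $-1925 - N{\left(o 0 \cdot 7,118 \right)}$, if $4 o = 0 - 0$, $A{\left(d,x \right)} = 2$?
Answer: $-1963$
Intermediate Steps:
$V{\left(a \right)} = \left(6 + a\right)^{2}$
$o = 0$ ($o = \frac{0 - 0}{4} = \frac{0 + 0}{4} = \frac{1}{4} \cdot 0 = 0$)
$N{\left(P,s \right)} = 38$ ($N{\left(P,s \right)} = \left(6 + 2\right)^{2} - 26 = 8^{2} - 26 = 64 - 26 = 38$)
$-1925 - N{\left(o 0 \cdot 7,118 \right)} = -1925 - 38 = -1963$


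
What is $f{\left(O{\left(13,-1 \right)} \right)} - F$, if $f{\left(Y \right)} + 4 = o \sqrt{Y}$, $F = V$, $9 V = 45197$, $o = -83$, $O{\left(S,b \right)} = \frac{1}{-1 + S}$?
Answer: $- \frac{45233}{9} - \frac{83 \sqrt{3}}{6} \approx -5049.9$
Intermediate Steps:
$V = \frac{45197}{9}$ ($V = \frac{1}{9} \cdot 45197 = \frac{45197}{9} \approx 5021.9$)
$F = \frac{45197}{9} \approx 5021.9$
$f{\left(Y \right)} = -4 - 83 \sqrt{Y}$
$f{\left(O{\left(13,-1 \right)} \right)} - F = \left(-4 - 83 \sqrt{\frac{1}{-1 + 13}}\right) - \frac{45197}{9} = \left(-4 - 83 \sqrt{\frac{1}{12}}\right) - \frac{45197}{9} = \left(-4 - \frac{83}{2 \sqrt{3}}\right) - \frac{45197}{9} = \left(-4 - 83 \frac{\sqrt{3}}{6}\right) - \frac{45197}{9} = \left(-4 - \frac{83 \sqrt{3}}{6}\right) - \frac{45197}{9} = - \frac{45233}{9} - \frac{83 \sqrt{3}}{6}$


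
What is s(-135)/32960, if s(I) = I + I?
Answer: -27/3296 ≈ -0.0081917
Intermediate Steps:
s(I) = 2*I
s(-135)/32960 = (2*(-135))/32960 = -270*1/32960 = -27/3296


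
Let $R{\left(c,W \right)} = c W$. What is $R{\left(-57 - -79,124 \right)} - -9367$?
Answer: $12095$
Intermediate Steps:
$R{\left(c,W \right)} = W c$
$R{\left(-57 - -79,124 \right)} - -9367 = 124 \left(-57 - -79\right) - -9367 = 124 \left(-57 + 79\right) + 9367 = 124 \cdot 22 + 9367 = 2728 + 9367 = 12095$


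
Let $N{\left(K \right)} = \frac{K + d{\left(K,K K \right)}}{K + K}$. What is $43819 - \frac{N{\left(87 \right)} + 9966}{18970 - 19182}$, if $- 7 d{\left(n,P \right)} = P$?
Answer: $\frac{32548559}{742} \approx 43866.0$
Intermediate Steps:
$d{\left(n,P \right)} = - \frac{P}{7}$
$N{\left(K \right)} = \frac{K - \frac{K^{2}}{7}}{2 K}$ ($N{\left(K \right)} = \frac{K - \frac{K K}{7}}{K + K} = \frac{K - \frac{K^{2}}{7}}{2 K}$)
$43819 - \frac{N{\left(87 \right)} + 9966}{18970 - 19182} = 43819 - \frac{\left(\frac{1}{2} - \frac{87}{14}\right) + 9966}{18970 - 19182} = 43819 - \frac{\left(\frac{1}{2} - \frac{87}{14}\right) + 9966}{-212} = 43819 - \left(- \frac{40}{7} + 9966\right) \left(- \frac{1}{212}\right) = 43819 - \frac{69722}{7} \left(- \frac{1}{212}\right) = 43819 - - \frac{34861}{742} = 43819 + \frac{34861}{742} = \frac{32548559}{742}$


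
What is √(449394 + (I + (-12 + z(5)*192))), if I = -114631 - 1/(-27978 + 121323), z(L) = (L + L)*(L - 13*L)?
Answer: √39041047319070/13335 ≈ 468.56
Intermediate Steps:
z(L) = -24*L² (z(L) = (2*L)*(-12*L) = -24*L²)
I = -10700230696/93345 (I = -114631 - 1/93345 = -10700230696/93345 ≈ -1.1463e+5)
√(449394 + (I + (-12 + z(5)*192))) = √(449394 + (-10700230696/93345 + (-12 - 24*5²*192))) = √(449394 + (-10700230696/93345 + (-12 - 24*25*192))) = √(449394 + (-10700230696/93345 + (-12 - 600*192))) = √(449394 + (-10700230696/93345 + (-12 - 115200))) = √(449394 + (-10700230696/93345 - 115212)) = √(449394 - 21454694836/93345) = √(20493988094/93345) = √39041047319070/13335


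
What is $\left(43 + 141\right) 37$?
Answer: $6808$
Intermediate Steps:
$\left(43 + 141\right) 37 = 184 \cdot 37 = 6808$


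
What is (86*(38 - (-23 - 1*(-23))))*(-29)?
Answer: -94772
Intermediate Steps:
(86*(38 - (-23 - 1*(-23))))*(-29) = (86*(38 - (-23 + 23)))*(-29) = (86*(38 - 1*0))*(-29) = (86*(38 + 0))*(-29) = (86*38)*(-29) = 3268*(-29) = -94772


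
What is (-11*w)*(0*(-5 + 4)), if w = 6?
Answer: 0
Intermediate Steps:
(-11*w)*(0*(-5 + 4)) = (-11*6)*(0*(-5 + 4)) = -0*(-1) = -66*0 = 0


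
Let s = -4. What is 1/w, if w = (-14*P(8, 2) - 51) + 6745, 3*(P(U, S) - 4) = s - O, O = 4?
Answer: 3/20026 ≈ 0.00014981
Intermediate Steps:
P(U, S) = 4/3 (P(U, S) = 4 + (-4 - 1*4)/3 = 4 + (-4 - 4)/3 = 4 + (⅓)*(-8) = 4 - 8/3 = 4/3)
w = 20026/3 (w = (-14*4/3 - 51) + 6745 = (-56/3 - 51) + 6745 = -209/3 + 6745 = 20026/3 ≈ 6675.3)
1/w = 1/(20026/3) = 3/20026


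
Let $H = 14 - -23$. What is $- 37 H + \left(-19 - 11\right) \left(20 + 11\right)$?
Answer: $-2299$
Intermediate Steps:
$H = 37$ ($H = 14 + 23 = 37$)
$- 37 H + \left(-19 - 11\right) \left(20 + 11\right) = \left(-37\right) 37 + \left(-19 - 11\right) \left(20 + 11\right) = -1369 - 930 = -2299$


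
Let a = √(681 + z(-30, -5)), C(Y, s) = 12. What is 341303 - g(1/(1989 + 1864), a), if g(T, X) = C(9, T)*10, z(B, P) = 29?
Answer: 341183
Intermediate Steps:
a = √710 (a = √(681 + 29) = √710 ≈ 26.646)
g(T, X) = 120 (g(T, X) = 12*10 = 120)
341303 - g(1/(1989 + 1864), a) = 341303 - 1*120 = 341303 - 120 = 341183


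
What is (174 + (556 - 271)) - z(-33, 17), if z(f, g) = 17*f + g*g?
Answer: 731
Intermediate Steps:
z(f, g) = g**2 + 17*f (z(f, g) = 17*f + g**2 = g**2 + 17*f)
(174 + (556 - 271)) - z(-33, 17) = (174 + (556 - 271)) - (17**2 + 17*(-33)) = (174 + 285) - (289 - 561) = 459 - 1*(-272) = 459 + 272 = 731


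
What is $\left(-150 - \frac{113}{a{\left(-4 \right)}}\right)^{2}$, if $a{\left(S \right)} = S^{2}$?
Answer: $\frac{6315169}{256} \approx 24669.0$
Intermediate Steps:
$\left(-150 - \frac{113}{a{\left(-4 \right)}}\right)^{2} = \left(-150 - \frac{113}{\left(-4\right)^{2}}\right)^{2} = \left(-150 - \frac{113}{16}\right)^{2} = \left(- \frac{2513}{16}\right)^{2} = \frac{6315169}{256}$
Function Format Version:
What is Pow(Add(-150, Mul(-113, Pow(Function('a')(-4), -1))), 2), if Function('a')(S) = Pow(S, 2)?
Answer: Rational(6315169, 256) ≈ 24669.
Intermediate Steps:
Pow(Add(-150, Mul(-113, Pow(Function('a')(-4), -1))), 2) = Pow(Add(-150, Mul(-113, Pow(Pow(-4, 2), -1))), 2) = Pow(Add(-150, Mul(-113, Pow(16, -1))), 2) = Pow(Add(-150, Mul(-113, Rational(1, 16))), 2) = Pow(Add(-150, Rational(-113, 16)), 2) = Pow(Rational(-2513, 16), 2) = Rational(6315169, 256)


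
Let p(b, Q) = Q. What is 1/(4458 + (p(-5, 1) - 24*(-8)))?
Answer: 1/4651 ≈ 0.00021501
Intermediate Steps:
1/(4458 + (p(-5, 1) - 24*(-8))) = 1/(4458 + (1 - 24*(-8))) = 1/(4458 + (1 + 192)) = 1/(4458 + 193) = 1/4651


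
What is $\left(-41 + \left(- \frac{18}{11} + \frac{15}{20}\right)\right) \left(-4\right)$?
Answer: $\frac{1843}{11} \approx 167.55$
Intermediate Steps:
$\left(-41 + \left(- \frac{18}{11} + \frac{15}{20}\right)\right) \left(-4\right) = \left(-41 + \left(\left(-18\right) \frac{1}{11} + 15 \cdot \frac{1}{20}\right)\right) \left(-4\right) = \left(-41 + \left(- \frac{18}{11} + \frac{3}{4}\right)\right) \left(-4\right) = \left(-41 - \frac{39}{44}\right) \left(-4\right) = \left(- \frac{1843}{44}\right) \left(-4\right) = \frac{1843}{11}$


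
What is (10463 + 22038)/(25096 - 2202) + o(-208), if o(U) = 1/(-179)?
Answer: 5794785/4098026 ≈ 1.4140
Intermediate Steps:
o(U) = -1/179
(10463 + 22038)/(25096 - 2202) + o(-208) = (10463 + 22038)/(25096 - 2202) - 1/179 = 32501/22894 - 1/179 = 5794785/4098026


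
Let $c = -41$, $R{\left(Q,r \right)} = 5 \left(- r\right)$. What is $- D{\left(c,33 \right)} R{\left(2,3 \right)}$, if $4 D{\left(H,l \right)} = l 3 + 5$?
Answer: $390$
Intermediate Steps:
$R{\left(Q,r \right)} = - 5 r$
$D{\left(H,l \right)} = \frac{5}{4} + \frac{3 l}{4}$ ($D{\left(H,l \right)} = \frac{l 3 + 5}{4} = \frac{3 l + 5}{4} = \frac{5 + 3 l}{4} = \frac{5}{4} + \frac{3 l}{4}$)
$- D{\left(c,33 \right)} R{\left(2,3 \right)} = - \left(\frac{5}{4} + \frac{3}{4} \cdot 33\right) \left(\left(-5\right) 3\right) = - \left(\frac{5}{4} + \frac{99}{4}\right) \left(-15\right) = - 26 \left(-15\right) = \left(-1\right) \left(-390\right) = 390$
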